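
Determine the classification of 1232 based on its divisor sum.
abundant

Proper divisors of 1232: sum = 1 + 2 + 4 + 7 + 8 + 11 + 14 + 16 + ... + 154 + 176 + 308 + 616 (19 divisors) = 1744
Since 1744 > 1232, 1232 is abundant.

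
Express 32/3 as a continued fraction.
[10; 1, 2]

Euclidean algorithm steps:
32 = 10 × 3 + 2
3 = 1 × 2 + 1
2 = 2 × 1 + 0
Continued fraction: [10; 1, 2]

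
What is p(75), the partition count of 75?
8118264

p(n) counts ways to write n as a sum of positive integers (order ignored).
Euler's pentagonal recurrence: p(k) = p(k-1) + p(k-2) - p(k-5) - p(k-7) + p(k-12) + p(k-15) - ... (offsets j(3j∓1)/2, signs ++--, p(0)=1, p(<0)=0).
DP table for k = 0..74: p(0)=1, p(1)=1, p(2)=2, p(3)=3, p(4)=5, p(5)=7, p(6)=11, p(7)=15, p(8)=22, p(9)=30, p(10)=42, p(11)=56, p(12)=77, p(13)=101, p(14)=135, p(15)=176, p(16)=231, p(17)=297, p(18)=385, p(19)=490, p(20)=627, p(21)=792, p(22)=1002, p(23)=1255, p(24)=1575, p(25)=1958, p(26)=2436, p(27)=3010, p(28)=3718, p(29)=4565, p(30)=5604, p(31)=6842, p(32)=8349, p(33)=10143, p(34)=12310, p(35)=14883, p(36)=17977, p(37)=21637, p(38)=26015, p(39)=31185, p(40)=37338, p(41)=44583, p(42)=53174, p(43)=63261, p(44)=75175, p(45)=89134, p(46)=105558, p(47)=124754, p(48)=147273, p(49)=173525, p(50)=204226, p(51)=239943, p(52)=281589, p(53)=329931, p(54)=386155, p(55)=451276, p(56)=526823, p(57)=614154, p(58)=715220, p(59)=831820, p(60)=966467, p(61)=1121505, p(62)=1300156, p(63)=1505499, p(64)=1741630, p(65)=2012558, p(66)=2323520, p(67)=2679689, p(68)=3087735, p(69)=3554345, p(70)=4087968, p(71)=4697205, p(72)=5392783, p(73)=6185689, p(74)=7089500.
Final step: p(75) = p(74) + p(73) - p(70) - p(68) + p(63) + p(60) - p(53) - p(49) + p(40) + p(35) - p(24) - p(18) + p(5)
= 7089500 + 6185689 - 4087968 - 3087735 + 1505499 + 966467 - 329931 - 173525 + 37338 + 14883 - 1575 - 385 + 7
= 8118264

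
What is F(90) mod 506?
176

Matrix identity: Q^n = [[F_(n+1), F_n], [F_n, F_(n-1)]] with Q = [[1,1],[1,0]].
n = 90 = 1011010₂. Square-and-multiply, entries mod 506:
Q^1 = [[1,1],[1,0]]
Q^2 = (Q^1)² = [[2,1],[1,1]]
Q^5 = (Q^2)²·Q = [[8,5],[5,3]]
Q^11 = (Q^5)²·Q = [[144,89],[89,55]]
Q^22 = (Q^11)² = [[321,1],[1,320]]
Q^45 = (Q^22)²·Q = [[459,324],[324,135]]
Q^90 = (Q^45)² = [[419,176],[176,243]]
F_90 mod 506 = Q^90[0][1] = 176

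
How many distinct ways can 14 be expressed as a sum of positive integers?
135

p(n) counts ways to write n as a sum of positive integers (order ignored).
Euler's pentagonal recurrence: p(k) = p(k-1) + p(k-2) - p(k-5) - p(k-7) + p(k-12) + p(k-15) - ... (offsets j(3j∓1)/2, signs ++--, p(0)=1, p(<0)=0).
DP table for k = 0..13: p(0)=1, p(1)=1, p(2)=2, p(3)=3, p(4)=5, p(5)=7, p(6)=11, p(7)=15, p(8)=22, p(9)=30, p(10)=42, p(11)=56, p(12)=77, p(13)=101.
Final step: p(14) = p(13) + p(12) - p(9) - p(7) + p(2)
= 101 + 77 - 30 - 15 + 2
= 135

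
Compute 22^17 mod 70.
22

Repeated squaring. Binary of 17 = 10001.
22^1 ≡ 22 (mod 70); 22^2 ≡ 64 (mod 70); 22^4 ≡ 36 (mod 70); 22^8 ≡ 36 (mod 70); 22^16 ≡ 36 (mod 70)
22^17 = 22^1 × 22^16 ≡ 22 (mod 70)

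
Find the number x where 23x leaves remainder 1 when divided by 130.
17

gcd(23, 130) = 1, so the inverse exists.
Extended Euclidean algorithm on (130, 23):
130 = 5 × 23 + 15  ⟹  15 = (1)·130 + (-5)·23
23 = 1 × 15 + 8  ⟹  8 = (-1)·130 + (6)·23
15 = 1 × 8 + 7  ⟹  7 = (2)·130 + (-11)·23
8 = 1 × 7 + 1  ⟹  1 = (-3)·130 + (17)·23
So (17)·23 ≡ 1 (mod 130), i.e. 23^(-1) ≡ 17 (mod 130).
Check: 23 × 17 = 391 ≡ 1 (mod 130)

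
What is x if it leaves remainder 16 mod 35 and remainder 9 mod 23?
331

Using Chinese Remainder Theorem:
M = 35 × 23 = 805
M1 = 23, M2 = 35
y1 = 23^(-1) mod 35 = 32
y2 = 35^(-1) mod 23 = 2
x = (16×23×32 + 9×35×2) mod 805 = 331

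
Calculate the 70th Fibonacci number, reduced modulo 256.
143

Matrix identity: Q^n = [[F_(n+1), F_n], [F_n, F_(n-1)]] with Q = [[1,1],[1,0]].
n = 70 = 1000110₂. Square-and-multiply, entries mod 256:
Q^1 = [[1,1],[1,0]]
Q^2 = (Q^1)² = [[2,1],[1,1]]
Q^4 = (Q^2)² = [[5,3],[3,2]]
Q^8 = (Q^4)² = [[34,21],[21,13]]
Q^17 = (Q^8)²·Q = [[24,61],[61,219]]
Q^35 = (Q^17)²·Q = [[176,201],[201,231]]
Q^70 = (Q^35)² = [[209,143],[143,66]]
F_70 mod 256 = Q^70[0][1] = 143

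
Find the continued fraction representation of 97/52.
[1; 1, 6, 2, 3]

Euclidean algorithm steps:
97 = 1 × 52 + 45
52 = 1 × 45 + 7
45 = 6 × 7 + 3
7 = 2 × 3 + 1
3 = 3 × 1 + 0
Continued fraction: [1; 1, 6, 2, 3]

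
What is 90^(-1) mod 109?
86

gcd(90, 109) = 1, so the inverse exists.
Extended Euclidean algorithm on (109, 90):
109 = 1 × 90 + 19  ⟹  19 = (1)·109 + (-1)·90
90 = 4 × 19 + 14  ⟹  14 = (-4)·109 + (5)·90
19 = 1 × 14 + 5  ⟹  5 = (5)·109 + (-6)·90
14 = 2 × 5 + 4  ⟹  4 = (-14)·109 + (17)·90
5 = 1 × 4 + 1  ⟹  1 = (19)·109 + (-23)·90
So (-23)·90 ≡ 1 (mod 109), i.e. 90^(-1) ≡ -23 ≡ 86 (mod 109).
Check: 90 × 86 = 7740 ≡ 1 (mod 109)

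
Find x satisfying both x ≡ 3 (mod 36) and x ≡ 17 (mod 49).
507

Using Chinese Remainder Theorem:
M = 36 × 49 = 1764
M1 = 49, M2 = 36
y1 = 49^(-1) mod 36 = 25
y2 = 36^(-1) mod 49 = 15
x = (3×49×25 + 17×36×15) mod 1764 = 507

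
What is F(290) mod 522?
55

Matrix identity: Q^n = [[F_(n+1), F_n], [F_n, F_(n-1)]] with Q = [[1,1],[1,0]].
n = 290 = 100100010₂. Square-and-multiply, entries mod 522:
Q^1 = [[1,1],[1,0]]
Q^2 = (Q^1)² = [[2,1],[1,1]]
Q^4 = (Q^2)² = [[5,3],[3,2]]
Q^9 = (Q^4)²·Q = [[55,34],[34,21]]
Q^18 = (Q^9)² = [[5,496],[496,31]]
Q^36 = (Q^18)² = [[179,108],[108,71]]
Q^72 = (Q^36)² = [[379,378],[378,1]]
Q^145 = (Q^72)²·Q = [[37,469],[469,90]]
Q^290 = (Q^145)² = [[2,55],[55,469]]
F_290 mod 522 = Q^290[0][1] = 55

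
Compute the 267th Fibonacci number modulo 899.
436

Matrix identity: Q^n = [[F_(n+1), F_n], [F_n, F_(n-1)]] with Q = [[1,1],[1,0]].
n = 267 = 100001011₂. Square-and-multiply, entries mod 899:
Q^1 = [[1,1],[1,0]]
Q^2 = (Q^1)² = [[2,1],[1,1]]
Q^4 = (Q^2)² = [[5,3],[3,2]]
Q^8 = (Q^4)² = [[34,21],[21,13]]
Q^16 = (Q^8)² = [[698,88],[88,610]]
Q^33 = (Q^16)²·Q = [[530,498],[498,32]]
Q^66 = (Q^33)² = [[292,287],[287,5]]
Q^133 = (Q^66)²·Q = [[253,419],[419,733]]
Q^267 = (Q^133)²·Q = [[30,436],[436,493]]
F_267 mod 899 = Q^267[0][1] = 436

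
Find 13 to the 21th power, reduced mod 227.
86

Repeated squaring. Binary of 21 = 10101.
13^1 ≡ 13 (mod 227); 13^2 ≡ 169 (mod 227); 13^4 ≡ 186 (mod 227); 13^8 ≡ 92 (mod 227); 13^16 ≡ 65 (mod 227)
13^21 = 13^1 × 13^4 × 13^16 ≡ 86 (mod 227)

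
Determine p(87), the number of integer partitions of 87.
38887673

p(n) counts ways to write n as a sum of positive integers (order ignored).
Euler's pentagonal recurrence: p(k) = p(k-1) + p(k-2) - p(k-5) - p(k-7) + p(k-12) + p(k-15) - ... (offsets j(3j∓1)/2, signs ++--, p(0)=1, p(<0)=0).
DP table for k = 0..86: p(0)=1, p(1)=1, p(2)=2, p(3)=3, p(4)=5, p(5)=7, p(6)=11, p(7)=15, p(8)=22, p(9)=30, p(10)=42, p(11)=56, p(12)=77, p(13)=101, p(14)=135, p(15)=176, p(16)=231, p(17)=297, p(18)=385, p(19)=490, p(20)=627, p(21)=792, p(22)=1002, p(23)=1255, p(24)=1575, p(25)=1958, p(26)=2436, p(27)=3010, p(28)=3718, p(29)=4565, p(30)=5604, p(31)=6842, p(32)=8349, p(33)=10143, p(34)=12310, p(35)=14883, p(36)=17977, p(37)=21637, p(38)=26015, p(39)=31185, p(40)=37338, p(41)=44583, p(42)=53174, p(43)=63261, p(44)=75175, p(45)=89134, p(46)=105558, p(47)=124754, p(48)=147273, p(49)=173525, p(50)=204226, p(51)=239943, p(52)=281589, p(53)=329931, p(54)=386155, p(55)=451276, p(56)=526823, p(57)=614154, p(58)=715220, p(59)=831820, p(60)=966467, p(61)=1121505, p(62)=1300156, p(63)=1505499, p(64)=1741630, p(65)=2012558, p(66)=2323520, p(67)=2679689, p(68)=3087735, p(69)=3554345, p(70)=4087968, p(71)=4697205, p(72)=5392783, p(73)=6185689, p(74)=7089500, p(75)=8118264, p(76)=9289091, p(77)=10619863, p(78)=12132164, p(79)=13848650, p(80)=15796476, p(81)=18004327, p(82)=20506255, p(83)=23338469, p(84)=26543660, p(85)=30167357, p(86)=34262962.
Final step: p(87) = p(86) + p(85) - p(82) - p(80) + p(75) + p(72) - p(65) - p(61) + p(52) + p(47) - p(36) - p(30) + p(17) + p(10)
= 34262962 + 30167357 - 20506255 - 15796476 + 8118264 + 5392783 - 2012558 - 1121505 + 281589 + 124754 - 17977 - 5604 + 297 + 42
= 38887673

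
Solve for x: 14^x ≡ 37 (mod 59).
9

Baby-step giant-step with step n = ⌈√59⌉ = 8.
Baby steps 14^j mod 59 (j:value) for j=0..7: 0:1, 1:14, 2:19, 3:30, 4:7, 5:39, 6:15, 7:33.
Giant-step multiplier: 14^(-8) ≡ 14^(58-8) = 14^50 ≡ 53 (mod 59).
Giant steps γ_i = 37·53^i mod 59: γ_0=37, γ_1=14 (in table at j=1).
x = i·n + j = 1·8 + 1 = 9.
Check: 14^9 ≡ 37 (mod 59).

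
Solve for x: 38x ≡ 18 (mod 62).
x ≡ 7 (mod 31)

gcd(38, 62) = 2, which divides 18, so solutions exist.
Divide through by 2: 19x ≡ 9 (mod 31).
Find 19^(-1) mod 31 by the extended Euclidean algorithm:
31 = 1 × 19 + 12  ⟹  12 = (1)·31 + (-1)·19
19 = 1 × 12 + 7  ⟹  7 = (-1)·31 + (2)·19
12 = 1 × 7 + 5  ⟹  5 = (2)·31 + (-3)·19
7 = 1 × 5 + 2  ⟹  2 = (-3)·31 + (5)·19
5 = 2 × 2 + 1  ⟹  1 = (8)·31 + (-13)·19
So (-13)·19 ≡ 1 (mod 31), i.e. 19^(-1) ≡ -13 ≡ 18 (mod 31).
x ≡ 18 × 9 = 162 ≡ 7 (mod 31).
Check: 38 × 7 = 266 ≡ 18 (mod 62).
x ≡ 7 (mod 31), giving 2 solutions mod 62.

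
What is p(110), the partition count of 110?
607163746

p(n) counts ways to write n as a sum of positive integers (order ignored).
Euler's pentagonal recurrence: p(k) = p(k-1) + p(k-2) - p(k-5) - p(k-7) + p(k-12) + p(k-15) - ... (offsets j(3j∓1)/2, signs ++--, p(0)=1, p(<0)=0).
DP table for k = 0..109: p(0)=1, p(1)=1, p(2)=2, p(3)=3, p(4)=5, p(5)=7, p(6)=11, p(7)=15, p(8)=22, p(9)=30, p(10)=42, p(11)=56, p(12)=77, p(13)=101, p(14)=135, p(15)=176, p(16)=231, p(17)=297, p(18)=385, p(19)=490, p(20)=627, p(21)=792, p(22)=1002, p(23)=1255, p(24)=1575, p(25)=1958, p(26)=2436, p(27)=3010, p(28)=3718, p(29)=4565, p(30)=5604, p(31)=6842, p(32)=8349, p(33)=10143, p(34)=12310, p(35)=14883, p(36)=17977, p(37)=21637, p(38)=26015, p(39)=31185, p(40)=37338, p(41)=44583, p(42)=53174, p(43)=63261, p(44)=75175, p(45)=89134, p(46)=105558, p(47)=124754, p(48)=147273, p(49)=173525, p(50)=204226, p(51)=239943, p(52)=281589, p(53)=329931, p(54)=386155, p(55)=451276, p(56)=526823, p(57)=614154, p(58)=715220, p(59)=831820, p(60)=966467, p(61)=1121505, p(62)=1300156, p(63)=1505499, p(64)=1741630, p(65)=2012558, p(66)=2323520, p(67)=2679689, p(68)=3087735, p(69)=3554345, p(70)=4087968, p(71)=4697205, p(72)=5392783, p(73)=6185689, p(74)=7089500, p(75)=8118264, p(76)=9289091, p(77)=10619863, p(78)=12132164, p(79)=13848650, p(80)=15796476, p(81)=18004327, p(82)=20506255, p(83)=23338469, p(84)=26543660, p(85)=30167357, p(86)=34262962, p(87)=38887673, p(88)=44108109, p(89)=49995925, p(90)=56634173, p(91)=64112359, p(92)=72533807, p(93)=82010177, p(94)=92669720, p(95)=104651419, p(96)=118114304, p(97)=133230930, p(98)=150198136, p(99)=169229875, p(100)=190569292, p(101)=214481126, p(102)=241265379, p(103)=271248950, p(104)=304801365, p(105)=342325709, p(106)=384276336, p(107)=431149389, p(108)=483502844, p(109)=541946240.
Final step: p(110) = p(109) + p(108) - p(105) - p(103) + p(98) + p(95) - p(88) - p(84) + p(75) + p(70) - p(59) - p(53) + p(40) + p(33) - p(18) - p(10)
= 541946240 + 483502844 - 342325709 - 271248950 + 150198136 + 104651419 - 44108109 - 26543660 + 8118264 + 4087968 - 831820 - 329931 + 37338 + 10143 - 385 - 42
= 607163746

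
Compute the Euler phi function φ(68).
32

68 = 2^2 × 17
φ(n) = n × ∏(1 - 1/p) for each prime p dividing n
φ(68) = 68 × (1 - 1/2) × (1 - 1/17) = 32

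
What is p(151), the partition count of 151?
45060624582

p(n) counts ways to write n as a sum of positive integers (order ignored).
Euler's pentagonal recurrence: p(k) = p(k-1) + p(k-2) - p(k-5) - p(k-7) + p(k-12) + p(k-15) - ... (offsets j(3j∓1)/2, signs ++--, p(0)=1, p(<0)=0).
DP table for k = 0..150: p(0)=1, p(1)=1, p(2)=2, p(3)=3, p(4)=5, p(5)=7, p(6)=11, p(7)=15, p(8)=22, p(9)=30, p(10)=42, p(11)=56, p(12)=77, p(13)=101, p(14)=135, p(15)=176, p(16)=231, p(17)=297, p(18)=385, p(19)=490, p(20)=627, p(21)=792, p(22)=1002, p(23)=1255, p(24)=1575, p(25)=1958, p(26)=2436, p(27)=3010, p(28)=3718, p(29)=4565, p(30)=5604, p(31)=6842, p(32)=8349, p(33)=10143, p(34)=12310, p(35)=14883, p(36)=17977, p(37)=21637, p(38)=26015, p(39)=31185, p(40)=37338, p(41)=44583, p(42)=53174, p(43)=63261, p(44)=75175, p(45)=89134, p(46)=105558, p(47)=124754, p(48)=147273, p(49)=173525, p(50)=204226, p(51)=239943, p(52)=281589, p(53)=329931, p(54)=386155, p(55)=451276, p(56)=526823, p(57)=614154, p(58)=715220, p(59)=831820, p(60)=966467, p(61)=1121505, p(62)=1300156, p(63)=1505499, p(64)=1741630, p(65)=2012558, p(66)=2323520, p(67)=2679689, p(68)=3087735, p(69)=3554345, p(70)=4087968, p(71)=4697205, p(72)=5392783, p(73)=6185689, p(74)=7089500, p(75)=8118264, p(76)=9289091, p(77)=10619863, p(78)=12132164, p(79)=13848650, p(80)=15796476, p(81)=18004327, p(82)=20506255, p(83)=23338469, p(84)=26543660, p(85)=30167357, p(86)=34262962, p(87)=38887673, p(88)=44108109, p(89)=49995925, p(90)=56634173, p(91)=64112359, p(92)=72533807, p(93)=82010177, p(94)=92669720, p(95)=104651419, p(96)=118114304, p(97)=133230930, p(98)=150198136, p(99)=169229875, p(100)=190569292, p(101)=214481126, p(102)=241265379, p(103)=271248950, p(104)=304801365, p(105)=342325709, p(106)=384276336, p(107)=431149389, p(108)=483502844, p(109)=541946240, p(110)=607163746, p(111)=679903203, p(112)=761002156, p(113)=851376628, p(114)=952050665, p(115)=1064144451, p(116)=1188908248, p(117)=1327710076, p(118)=1482074143, p(119)=1653668665, p(120)=1844349560, p(121)=2056148051, p(122)=2291320912, p(123)=2552338241, p(124)=2841940500, p(125)=3163127352, p(126)=3519222692, p(127)=3913864295, p(128)=4351078600, p(129)=4835271870, p(130)=5371315400, p(131)=5964539504, p(132)=6620830889, p(133)=7346629512, p(134)=8149040695, p(135)=9035836076, p(136)=10015581680, p(137)=11097645016, p(138)=12292341831, p(139)=13610949895, p(140)=15065878135, p(141)=16670689208, p(142)=18440293320, p(143)=20390982757, p(144)=22540654445, p(145)=24908858009, p(146)=27517052599, p(147)=30388671978, p(148)=33549419497, p(149)=37027355200, p(150)=40853235313.
Final step: p(151) = p(150) + p(149) - p(146) - p(144) + p(139) + p(136) - p(129) - p(125) + p(116) + p(111) - p(100) - p(94) + p(81) + p(74) - p(59) - p(51) + p(34) + p(25) - p(6)
= 40853235313 + 37027355200 - 27517052599 - 22540654445 + 13610949895 + 10015581680 - 4835271870 - 3163127352 + 1188908248 + 679903203 - 190569292 - 92669720 + 18004327 + 7089500 - 831820 - 239943 + 12310 + 1958 - 11
= 45060624582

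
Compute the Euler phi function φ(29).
28

29 = 29
φ(n) = n × ∏(1 - 1/p) for each prime p dividing n
φ(29) = 29 × (1 - 1/29) = 28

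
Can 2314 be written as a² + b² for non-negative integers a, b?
17² + 45² (a=17, b=45)

Factorization: 2314 = 2 × 13 × 89
By Fermat: n is sum of two squares iff every prime p ≡ 3 (mod 4) appears to even power.
All primes ≡ 3 (mod 4) appear to even power.
Search a = 0, 1, 2, … for 2314 - a² a perfect square: first hit at a = 17: 2314 - 289 = 2025 = 45².
2314 = 17² + 45² = 289 + 2025 ✓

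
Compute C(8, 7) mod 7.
1

Using Lucas' theorem:
Write n=8 and k=7 in base 7:
n in base 7: [1, 1]
k in base 7: [1, 0]
C(8,7) mod 7 = ∏ C(n_i, k_i) mod 7
Digit binomials (mod 7): C(1,1) = 1; C(1,0) = 1
Product: 1 × 1 = 1 ≡ 1 (mod 7)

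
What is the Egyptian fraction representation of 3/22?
1/8 + 1/88

Greedy algorithm:
3/22: ceiling(22/3) = 8, use 1/8
1/88: ceiling(88/1) = 88, use 1/88
Result: 3/22 = 1/8 + 1/88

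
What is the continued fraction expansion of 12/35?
[0; 2, 1, 11]

Euclidean algorithm steps:
12 = 0 × 35 + 12
35 = 2 × 12 + 11
12 = 1 × 11 + 1
11 = 11 × 1 + 0
Continued fraction: [0; 2, 1, 11]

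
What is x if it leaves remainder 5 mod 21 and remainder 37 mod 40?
677

Using Chinese Remainder Theorem:
M = 21 × 40 = 840
M1 = 40, M2 = 21
y1 = 40^(-1) mod 21 = 10
y2 = 21^(-1) mod 40 = 21
x = (5×40×10 + 37×21×21) mod 840 = 677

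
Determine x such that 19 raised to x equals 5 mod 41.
38

Baby-step giant-step with step n = ⌈√41⌉ = 7.
Baby steps 19^j mod 41 (j:value) for j=0..6: 0:1, 1:19, 2:33, 3:12, 4:23, 5:27, 6:21.
Giant-step multiplier: 19^(-7) ≡ 19^(40-7) = 19^33 ≡ 26 (mod 41).
Giant steps γ_i = 5·26^i mod 41: γ_0=5, γ_1=7, γ_2=18, γ_3=17, γ_4=32, γ_5=12 (in table at j=3).
x = i·n + j = 5·7 + 3 = 38.
Check: 19^38 ≡ 5 (mod 41).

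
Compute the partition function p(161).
118159068427

p(n) counts ways to write n as a sum of positive integers (order ignored).
Euler's pentagonal recurrence: p(k) = p(k-1) + p(k-2) - p(k-5) - p(k-7) + p(k-12) + p(k-15) - ... (offsets j(3j∓1)/2, signs ++--, p(0)=1, p(<0)=0).
DP table for k = 0..160: p(0)=1, p(1)=1, p(2)=2, p(3)=3, p(4)=5, p(5)=7, p(6)=11, p(7)=15, p(8)=22, p(9)=30, p(10)=42, p(11)=56, p(12)=77, p(13)=101, p(14)=135, p(15)=176, p(16)=231, p(17)=297, p(18)=385, p(19)=490, p(20)=627, p(21)=792, p(22)=1002, p(23)=1255, p(24)=1575, p(25)=1958, p(26)=2436, p(27)=3010, p(28)=3718, p(29)=4565, p(30)=5604, p(31)=6842, p(32)=8349, p(33)=10143, p(34)=12310, p(35)=14883, p(36)=17977, p(37)=21637, p(38)=26015, p(39)=31185, p(40)=37338, p(41)=44583, p(42)=53174, p(43)=63261, p(44)=75175, p(45)=89134, p(46)=105558, p(47)=124754, p(48)=147273, p(49)=173525, p(50)=204226, p(51)=239943, p(52)=281589, p(53)=329931, p(54)=386155, p(55)=451276, p(56)=526823, p(57)=614154, p(58)=715220, p(59)=831820, p(60)=966467, p(61)=1121505, p(62)=1300156, p(63)=1505499, p(64)=1741630, p(65)=2012558, p(66)=2323520, p(67)=2679689, p(68)=3087735, p(69)=3554345, p(70)=4087968, p(71)=4697205, p(72)=5392783, p(73)=6185689, p(74)=7089500, p(75)=8118264, p(76)=9289091, p(77)=10619863, p(78)=12132164, p(79)=13848650, p(80)=15796476, p(81)=18004327, p(82)=20506255, p(83)=23338469, p(84)=26543660, p(85)=30167357, p(86)=34262962, p(87)=38887673, p(88)=44108109, p(89)=49995925, p(90)=56634173, p(91)=64112359, p(92)=72533807, p(93)=82010177, p(94)=92669720, p(95)=104651419, p(96)=118114304, p(97)=133230930, p(98)=150198136, p(99)=169229875, p(100)=190569292, p(101)=214481126, p(102)=241265379, p(103)=271248950, p(104)=304801365, p(105)=342325709, p(106)=384276336, p(107)=431149389, p(108)=483502844, p(109)=541946240, p(110)=607163746, p(111)=679903203, p(112)=761002156, p(113)=851376628, p(114)=952050665, p(115)=1064144451, p(116)=1188908248, p(117)=1327710076, p(118)=1482074143, p(119)=1653668665, p(120)=1844349560, p(121)=2056148051, p(122)=2291320912, p(123)=2552338241, p(124)=2841940500, p(125)=3163127352, p(126)=3519222692, p(127)=3913864295, p(128)=4351078600, p(129)=4835271870, p(130)=5371315400, p(131)=5964539504, p(132)=6620830889, p(133)=7346629512, p(134)=8149040695, p(135)=9035836076, p(136)=10015581680, p(137)=11097645016, p(138)=12292341831, p(139)=13610949895, p(140)=15065878135, p(141)=16670689208, p(142)=18440293320, p(143)=20390982757, p(144)=22540654445, p(145)=24908858009, p(146)=27517052599, p(147)=30388671978, p(148)=33549419497, p(149)=37027355200, p(150)=40853235313, p(151)=45060624582, p(152)=49686288421, p(153)=54770336324, p(154)=60356673280, p(155)=66493182097, p(156)=73232243759, p(157)=80630964769, p(158)=88751778802, p(159)=97662728555, p(160)=107438159466.
Final step: p(161) = p(160) + p(159) - p(156) - p(154) + p(149) + p(146) - p(139) - p(135) + p(126) + p(121) - p(110) - p(104) + p(91) + p(84) - p(69) - p(61) + p(44) + p(35) - p(16) - p(6)
= 107438159466 + 97662728555 - 73232243759 - 60356673280 + 37027355200 + 27517052599 - 13610949895 - 9035836076 + 3519222692 + 2056148051 - 607163746 - 304801365 + 64112359 + 26543660 - 3554345 - 1121505 + 75175 + 14883 - 231 - 11
= 118159068427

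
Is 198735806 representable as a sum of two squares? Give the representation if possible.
Not possible

Factorization: 198735806 = 2 × 37 × 139^3
By Fermat: n is sum of two squares iff every prime p ≡ 3 (mod 4) appears to even power.
Prime(s) ≡ 3 (mod 4) with odd exponent: [(139, 3)]
Therefore 198735806 cannot be expressed as a² + b².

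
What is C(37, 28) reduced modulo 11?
0

Using Lucas' theorem:
Write n=37 and k=28 in base 11:
n in base 11: [3, 4]
k in base 11: [2, 6]
C(37,28) mod 11 = ∏ C(n_i, k_i) mod 11
Digit binomials (mod 11): C(3,2) = 3; C(4,6) = 0 (k_i > n_i)
Product: 3 × 0 = 0 ≡ 0 (mod 11)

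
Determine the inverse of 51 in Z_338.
285

gcd(51, 338) = 1, so the inverse exists.
Extended Euclidean algorithm on (338, 51):
338 = 6 × 51 + 32  ⟹  32 = (1)·338 + (-6)·51
51 = 1 × 32 + 19  ⟹  19 = (-1)·338 + (7)·51
32 = 1 × 19 + 13  ⟹  13 = (2)·338 + (-13)·51
19 = 1 × 13 + 6  ⟹  6 = (-3)·338 + (20)·51
13 = 2 × 6 + 1  ⟹  1 = (8)·338 + (-53)·51
So (-53)·51 ≡ 1 (mod 338), i.e. 51^(-1) ≡ -53 ≡ 285 (mod 338).
Check: 51 × 285 = 14535 ≡ 1 (mod 338)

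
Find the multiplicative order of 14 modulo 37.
12

37 is prime, so ord(14) divides φ(37) = 36.
Divisors of 36: 1, 2, 3, 4, 6, 9, 12, 18, 36.
Repeated squaring: 14^1 ≡ 14, 14^2 ≡ 11, 14^4 ≡ 10, 14^8 ≡ 26, 14^16 ≡ 10, 14^32 ≡ 26 (mod 37).
Test 14^d mod 37 for each divisor d in increasing order:
14^1 ≡ 14
14^2 ≡ 11
14^3 = 14^2·14^1 ≡ 6
14^4 ≡ 10
14^6 = 14^4·14^2 ≡ 36
14^9 = 14^8·14^1 ≡ 31
14^12 = 14^8·14^4 ≡ 1  ← first divisor giving 1
The order is 12.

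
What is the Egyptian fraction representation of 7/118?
1/17 + 1/2006

Greedy algorithm:
7/118: ceiling(118/7) = 17, use 1/17
1/2006: ceiling(2006/1) = 2006, use 1/2006
Result: 7/118 = 1/17 + 1/2006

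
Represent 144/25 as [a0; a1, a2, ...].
[5; 1, 3, 6]

Euclidean algorithm steps:
144 = 5 × 25 + 19
25 = 1 × 19 + 6
19 = 3 × 6 + 1
6 = 6 × 1 + 0
Continued fraction: [5; 1, 3, 6]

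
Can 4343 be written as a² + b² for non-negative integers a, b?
Not possible

Factorization: 4343 = 43 × 101
By Fermat: n is sum of two squares iff every prime p ≡ 3 (mod 4) appears to even power.
Prime(s) ≡ 3 (mod 4) with odd exponent: [(43, 1)]
Therefore 4343 cannot be expressed as a² + b².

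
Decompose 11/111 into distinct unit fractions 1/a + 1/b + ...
1/11 + 1/123 + 1/16687

Greedy algorithm:
11/111: ceiling(111/11) = 11, use 1/11
10/1221: ceiling(1221/10) = 123, use 1/123
1/16687: ceiling(16687/1) = 16687, use 1/16687
Result: 11/111 = 1/11 + 1/123 + 1/16687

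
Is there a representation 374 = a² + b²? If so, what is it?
Not possible

Factorization: 374 = 2 × 11 × 17
By Fermat: n is sum of two squares iff every prime p ≡ 3 (mod 4) appears to even power.
Prime(s) ≡ 3 (mod 4) with odd exponent: [(11, 1)]
Therefore 374 cannot be expressed as a² + b².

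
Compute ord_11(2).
10

11 is prime, so ord(2) divides φ(11) = 10.
Divisors of 10: 1, 2, 5, 10.
Repeated squaring: 2^1 ≡ 2, 2^2 ≡ 4, 2^4 ≡ 5, 2^8 ≡ 3 (mod 11).
Test 2^d mod 11 for each divisor d in increasing order:
2^1 ≡ 2
2^2 ≡ 4
2^5 = 2^4·2^1 ≡ 10
2^10 = 2^8·2^2 ≡ 1  ← first divisor giving 1
The order is 10.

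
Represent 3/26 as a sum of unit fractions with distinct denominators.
1/9 + 1/234

Greedy algorithm:
3/26: ceiling(26/3) = 9, use 1/9
1/234: ceiling(234/1) = 234, use 1/234
Result: 3/26 = 1/9 + 1/234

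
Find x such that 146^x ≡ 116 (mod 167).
88

Baby-step giant-step with step n = ⌈√167⌉ = 13.
Baby steps 146^j mod 167 (j:value) for j=0..12: 0:1, 1:146, 2:107, 3:91, 4:93, 5:51, 6:98, 7:113, 8:132, 9:67, 10:96, 11:155, 12:85.
Giant-step multiplier: 146^(-13) ≡ 146^(166-13) = 146^153 ≡ 106 (mod 167).
Giant steps γ_i = 116·106^i mod 167: γ_0=116, γ_1=105, γ_2=108, γ_3=92, γ_4=66, γ_5=149, γ_6=96 (in table at j=10).
x = i·n + j = 6·13 + 10 = 88.
Check: 146^88 ≡ 116 (mod 167).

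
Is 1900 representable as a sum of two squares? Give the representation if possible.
Not possible

Factorization: 1900 = 2^2 × 5^2 × 19
By Fermat: n is sum of two squares iff every prime p ≡ 3 (mod 4) appears to even power.
Prime(s) ≡ 3 (mod 4) with odd exponent: [(19, 1)]
Therefore 1900 cannot be expressed as a² + b².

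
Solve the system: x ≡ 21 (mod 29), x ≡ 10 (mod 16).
282

Using Chinese Remainder Theorem:
M = 29 × 16 = 464
M1 = 16, M2 = 29
y1 = 16^(-1) mod 29 = 20
y2 = 29^(-1) mod 16 = 5
x = (21×16×20 + 10×29×5) mod 464 = 282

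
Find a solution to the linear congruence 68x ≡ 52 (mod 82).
x ≡ 8 (mod 41)

gcd(68, 82) = 2, which divides 52, so solutions exist.
Divide through by 2: 34x ≡ 26 (mod 41).
Find 34^(-1) mod 41 by the extended Euclidean algorithm:
41 = 1 × 34 + 7  ⟹  7 = (1)·41 + (-1)·34
34 = 4 × 7 + 6  ⟹  6 = (-4)·41 + (5)·34
7 = 1 × 6 + 1  ⟹  1 = (5)·41 + (-6)·34
So (-6)·34 ≡ 1 (mod 41), i.e. 34^(-1) ≡ -6 ≡ 35 (mod 41).
x ≡ 35 × 26 = 910 ≡ 8 (mod 41).
Check: 68 × 8 = 544 ≡ 52 (mod 82).
x ≡ 8 (mod 41), giving 2 solutions mod 82.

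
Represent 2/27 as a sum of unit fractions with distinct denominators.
1/14 + 1/378

Greedy algorithm:
2/27: ceiling(27/2) = 14, use 1/14
1/378: ceiling(378/1) = 378, use 1/378
Result: 2/27 = 1/14 + 1/378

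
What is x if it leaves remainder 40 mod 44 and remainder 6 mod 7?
216

Using Chinese Remainder Theorem:
M = 44 × 7 = 308
M1 = 7, M2 = 44
y1 = 7^(-1) mod 44 = 19
y2 = 44^(-1) mod 7 = 4
x = (40×7×19 + 6×44×4) mod 308 = 216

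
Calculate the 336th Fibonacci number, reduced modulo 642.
498

Matrix identity: Q^n = [[F_(n+1), F_n], [F_n, F_(n-1)]] with Q = [[1,1],[1,0]].
n = 336 = 101010000₂. Square-and-multiply, entries mod 642:
Q^1 = [[1,1],[1,0]]
Q^2 = (Q^1)² = [[2,1],[1,1]]
Q^5 = (Q^2)²·Q = [[8,5],[5,3]]
Q^10 = (Q^5)² = [[89,55],[55,34]]
Q^21 = (Q^10)²·Q = [[377,32],[32,345]]
Q^42 = (Q^21)² = [[629,634],[634,637]]
Q^84 = (Q^42)² = [[233,144],[144,89]]
Q^168 = (Q^84)² = [[553,144],[144,409]]
Q^336 = (Q^168)² = [[409,498],[498,553]]
F_336 mod 642 = Q^336[0][1] = 498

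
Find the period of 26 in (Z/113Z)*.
56

113 is prime, so ord(26) divides φ(113) = 112.
Divisors of 112: 1, 2, 4, 7, 8, 14, 16, 28, 56, 112.
Repeated squaring: 26^1 ≡ 26, 26^2 ≡ 111, 26^4 ≡ 4, 26^8 ≡ 16, 26^16 ≡ 30, 26^32 ≡ 109, 26^64 ≡ 16 (mod 113).
Test 26^d mod 113 for each divisor d in increasing order:
26^1 ≡ 26
26^2 ≡ 111
26^4 ≡ 4
26^7 = 26^4·26^2·26^1 ≡ 18
26^8 ≡ 16
26^14 = 26^8·26^4·26^2 ≡ 98
26^16 ≡ 30
26^28 = 26^16·26^8·26^4 ≡ 112
26^56 = 26^32·26^16·26^8 ≡ 1  ← first divisor giving 1
The order is 56.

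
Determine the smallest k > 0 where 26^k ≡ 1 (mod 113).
56

113 is prime, so ord(26) divides φ(113) = 112.
Divisors of 112: 1, 2, 4, 7, 8, 14, 16, 28, 56, 112.
Repeated squaring: 26^1 ≡ 26, 26^2 ≡ 111, 26^4 ≡ 4, 26^8 ≡ 16, 26^16 ≡ 30, 26^32 ≡ 109, 26^64 ≡ 16 (mod 113).
Test 26^d mod 113 for each divisor d in increasing order:
26^1 ≡ 26
26^2 ≡ 111
26^4 ≡ 4
26^7 = 26^4·26^2·26^1 ≡ 18
26^8 ≡ 16
26^14 = 26^8·26^4·26^2 ≡ 98
26^16 ≡ 30
26^28 = 26^16·26^8·26^4 ≡ 112
26^56 = 26^32·26^16·26^8 ≡ 1  ← first divisor giving 1
The order is 56.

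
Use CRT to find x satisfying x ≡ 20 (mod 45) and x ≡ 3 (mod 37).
965

Using Chinese Remainder Theorem:
M = 45 × 37 = 1665
M1 = 37, M2 = 45
y1 = 37^(-1) mod 45 = 28
y2 = 45^(-1) mod 37 = 14
x = (20×37×28 + 3×45×14) mod 1665 = 965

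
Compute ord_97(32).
48

97 is prime, so ord(32) divides φ(97) = 96.
Divisors of 96: 1, 2, 3, 4, 6, 8, 12, 16, 24, 32, 48, 96.
Repeated squaring: 32^1 ≡ 32, 32^2 ≡ 54, 32^4 ≡ 6, 32^8 ≡ 36, 32^16 ≡ 35, 32^32 ≡ 61, 32^64 ≡ 35 (mod 97).
Test 32^d mod 97 for each divisor d in increasing order:
32^1 ≡ 32
32^2 ≡ 54
32^3 = 32^2·32^1 ≡ 79
32^4 ≡ 6
32^6 = 32^4·32^2 ≡ 33
32^8 ≡ 36
32^12 = 32^8·32^4 ≡ 22
32^16 ≡ 35
32^24 = 32^16·32^8 ≡ 96
32^32 ≡ 61
32^48 = 32^32·32^16 ≡ 1  ← first divisor giving 1
The order is 48.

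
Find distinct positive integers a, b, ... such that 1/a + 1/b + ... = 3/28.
1/10 + 1/140

Greedy algorithm:
3/28: ceiling(28/3) = 10, use 1/10
1/140: ceiling(140/1) = 140, use 1/140
Result: 3/28 = 1/10 + 1/140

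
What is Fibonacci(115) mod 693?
401

Matrix identity: Q^n = [[F_(n+1), F_n], [F_n, F_(n-1)]] with Q = [[1,1],[1,0]].
n = 115 = 1110011₂. Square-and-multiply, entries mod 693:
Q^1 = [[1,1],[1,0]]
Q^3 = (Q^1)²·Q = [[3,2],[2,1]]
Q^7 = (Q^3)²·Q = [[21,13],[13,8]]
Q^14 = (Q^7)² = [[610,377],[377,233]]
Q^28 = (Q^14)² = [[23,417],[417,299]]
Q^57 = (Q^28)²·Q = [[307,475],[475,525]]
Q^115 = (Q^57)²·Q = [[591,401],[401,190]]
F_115 mod 693 = Q^115[0][1] = 401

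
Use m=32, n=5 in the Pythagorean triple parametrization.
(999, 320, 1049)

Euclid's formula: a = m² - n², b = 2mn, c = m² + n²
m = 32, n = 5
a = 32² - 5² = 1024 - 25 = 999
b = 2 × 32 × 5 = 320
c = 32² + 5² = 1024 + 25 = 1049
Verification: 999² + 320² = 998001 + 102400 = 1100401 = 1049² ✓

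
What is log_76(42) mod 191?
119

Baby-step giant-step with step n = ⌈√191⌉ = 14.
Baby steps 76^j mod 191 (j:value) for j=0..13: 0:1, 1:76, 2:46, 3:58, 4:15, 5:185, 6:117, 7:106, 8:34, 9:101, 10:36, 11:62, 12:128, 13:178.
Giant-step multiplier: 76^(-14) ≡ 76^(190-14) = 76^176 ≡ 81 (mod 191).
Giant steps γ_i = 42·81^i mod 191: γ_0=42, γ_1=155, γ_2=140, γ_3=71, γ_4=21, γ_5=173, γ_6=70, γ_7=131, γ_8=106 (in table at j=7).
x = i·n + j = 8·14 + 7 = 119.
Check: 76^119 ≡ 42 (mod 191).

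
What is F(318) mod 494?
68

Matrix identity: Q^n = [[F_(n+1), F_n], [F_n, F_(n-1)]] with Q = [[1,1],[1,0]].
n = 318 = 100111110₂. Square-and-multiply, entries mod 494:
Q^1 = [[1,1],[1,0]]
Q^2 = (Q^1)² = [[2,1],[1,1]]
Q^4 = (Q^2)² = [[5,3],[3,2]]
Q^9 = (Q^4)²·Q = [[55,34],[34,21]]
Q^19 = (Q^9)²·Q = [[343,229],[229,114]]
Q^39 = (Q^19)²·Q = [[79,154],[154,419]]
Q^79 = (Q^39)²·Q = [[439,317],[317,122]]
Q^159 = (Q^79)²·Q = [[265,268],[268,491]]
Q^318 = (Q^159)² = [[271,68],[68,203]]
F_318 mod 494 = Q^318[0][1] = 68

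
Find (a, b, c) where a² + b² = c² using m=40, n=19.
(1239, 1520, 1961)

Euclid's formula: a = m² - n², b = 2mn, c = m² + n²
m = 40, n = 19
a = 40² - 19² = 1600 - 361 = 1239
b = 2 × 40 × 19 = 1520
c = 40² + 19² = 1600 + 361 = 1961
Verification: 1239² + 1520² = 1535121 + 2310400 = 3845521 = 1961² ✓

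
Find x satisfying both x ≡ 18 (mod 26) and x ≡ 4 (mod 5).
44

Using Chinese Remainder Theorem:
M = 26 × 5 = 130
M1 = 5, M2 = 26
y1 = 5^(-1) mod 26 = 21
y2 = 26^(-1) mod 5 = 1
x = (18×5×21 + 4×26×1) mod 130 = 44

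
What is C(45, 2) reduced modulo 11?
0

Using Lucas' theorem:
Write n=45 and k=2 in base 11:
n in base 11: [4, 1]
k in base 11: [0, 2]
C(45,2) mod 11 = ∏ C(n_i, k_i) mod 11
Digit binomials (mod 11): C(4,0) = 1; C(1,2) = 0 (k_i > n_i)
Product: 1 × 0 = 0 ≡ 0 (mod 11)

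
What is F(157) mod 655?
442

Matrix identity: Q^n = [[F_(n+1), F_n], [F_n, F_(n-1)]] with Q = [[1,1],[1,0]].
n = 157 = 10011101₂. Square-and-multiply, entries mod 655:
Q^1 = [[1,1],[1,0]]
Q^2 = (Q^1)² = [[2,1],[1,1]]
Q^4 = (Q^2)² = [[5,3],[3,2]]
Q^9 = (Q^4)²·Q = [[55,34],[34,21]]
Q^19 = (Q^9)²·Q = [[215,251],[251,619]]
Q^39 = (Q^19)²·Q = [[230,496],[496,389]]
Q^78 = (Q^39)² = [[236,484],[484,407]]
Q^157 = (Q^78)²·Q = [[529,442],[442,87]]
F_157 mod 655 = Q^157[0][1] = 442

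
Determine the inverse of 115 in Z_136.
123

gcd(115, 136) = 1, so the inverse exists.
Extended Euclidean algorithm on (136, 115):
136 = 1 × 115 + 21  ⟹  21 = (1)·136 + (-1)·115
115 = 5 × 21 + 10  ⟹  10 = (-5)·136 + (6)·115
21 = 2 × 10 + 1  ⟹  1 = (11)·136 + (-13)·115
So (-13)·115 ≡ 1 (mod 136), i.e. 115^(-1) ≡ -13 ≡ 123 (mod 136).
Check: 115 × 123 = 14145 ≡ 1 (mod 136)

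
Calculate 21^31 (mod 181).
78

Repeated squaring. Binary of 31 = 11111.
21^1 ≡ 21 (mod 181); 21^2 ≡ 79 (mod 181); 21^4 ≡ 87 (mod 181); 21^8 ≡ 148 (mod 181); 21^16 ≡ 3 (mod 181)
21^31 = 21^1 × 21^2 × 21^4 × 21^8 × 21^16 ≡ 78 (mod 181)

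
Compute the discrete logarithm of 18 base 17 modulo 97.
30

Baby-step giant-step with step n = ⌈√97⌉ = 10.
Baby steps 17^j mod 97 (j:value) for j=0..9: 0:1, 1:17, 2:95, 3:63, 4:4, 5:68, 6:89, 7:58, 8:16, 9:78.
Giant-step multiplier: 17^(-10) ≡ 17^(96-10) = 17^86 ≡ 3 (mod 97).
Giant steps γ_i = 18·3^i mod 97: γ_0=18, γ_1=54, γ_2=65, γ_3=1 (in table at j=0).
x = i·n + j = 3·10 + 0 = 30.
Check: 17^30 ≡ 18 (mod 97).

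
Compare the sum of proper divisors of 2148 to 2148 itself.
abundant

Proper divisors of 2148: sum = 1 + 2 + 3 + 4 + 6 + 12 + 179 + 358 + 537 + 716 + 1074 = 2892
Since 2892 > 2148, 2148 is abundant.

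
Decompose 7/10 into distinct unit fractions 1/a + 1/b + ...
1/2 + 1/5

Greedy algorithm:
7/10: ceiling(10/7) = 2, use 1/2
1/5: ceiling(5/1) = 5, use 1/5
Result: 7/10 = 1/2 + 1/5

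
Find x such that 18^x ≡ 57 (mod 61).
44

Baby-step giant-step with step n = ⌈√61⌉ = 8.
Baby steps 18^j mod 61 (j:value) for j=0..7: 0:1, 1:18, 2:19, 3:37, 4:56, 5:32, 6:27, 7:59.
Giant-step multiplier: 18^(-8) ≡ 18^(60-8) = 18^52 ≡ 22 (mod 61).
Giant steps γ_i = 57·22^i mod 61: γ_0=57, γ_1=34, γ_2=16, γ_3=47, γ_4=58, γ_5=56 (in table at j=4).
x = i·n + j = 5·8 + 4 = 44.
Check: 18^44 ≡ 57 (mod 61).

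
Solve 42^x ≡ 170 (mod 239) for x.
228

Baby-step giant-step with step n = ⌈√239⌉ = 16.
Baby steps 42^j mod 239 (j:value) for j=0..15: 0:1, 1:42, 2:91, 3:237, 4:155, 5:57, 6:4, 7:168, 8:125, 9:231, 10:142, 11:228, 12:16, 13:194, 14:22, 15:207.
Giant-step multiplier: 42^(-16) ≡ 42^(238-16) = 42^222 ≡ 162 (mod 239).
Giant steps γ_i = 170·162^i mod 239: γ_0=170, γ_1=55, γ_2=67, γ_3=99, γ_4=25, γ_5=226, γ_6=45, γ_7=120, γ_8=81, γ_9=216, γ_10=98, γ_11=102, γ_12=33, γ_13=88, γ_14=155 (in table at j=4).
x = i·n + j = 14·16 + 4 = 228.
Check: 42^228 ≡ 170 (mod 239).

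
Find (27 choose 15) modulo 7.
4

Using Lucas' theorem:
Write n=27 and k=15 in base 7:
n in base 7: [3, 6]
k in base 7: [2, 1]
C(27,15) mod 7 = ∏ C(n_i, k_i) mod 7
Digit binomials (mod 7): C(3,2) = 3; C(6,1) = 6
Product: 3 × 6 = 18 ≡ 4 (mod 7)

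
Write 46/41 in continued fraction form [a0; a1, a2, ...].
[1; 8, 5]

Euclidean algorithm steps:
46 = 1 × 41 + 5
41 = 8 × 5 + 1
5 = 5 × 1 + 0
Continued fraction: [1; 8, 5]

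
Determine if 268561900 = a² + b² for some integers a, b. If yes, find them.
Not possible

Factorization: 268561900 = 2^2 × 5^2 × 139^3
By Fermat: n is sum of two squares iff every prime p ≡ 3 (mod 4) appears to even power.
Prime(s) ≡ 3 (mod 4) with odd exponent: [(139, 3)]
Therefore 268561900 cannot be expressed as a² + b².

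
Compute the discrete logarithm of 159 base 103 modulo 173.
102

Baby-step giant-step with step n = ⌈√173⌉ = 14.
Baby steps 103^j mod 173 (j:value) for j=0..13: 0:1, 1:103, 2:56, 3:59, 4:22, 5:17, 6:21, 7:87, 8:138, 9:28, 10:116, 11:11, 12:95, 13:97.
Giant-step multiplier: 103^(-14) ≡ 103^(172-14) = 103^158 ≡ 4 (mod 173).
Giant steps γ_i = 159·4^i mod 173: γ_0=159, γ_1=117, γ_2=122, γ_3=142, γ_4=49, γ_5=23, γ_6=92, γ_7=22 (in table at j=4).
x = i·n + j = 7·14 + 4 = 102.
Check: 103^102 ≡ 159 (mod 173).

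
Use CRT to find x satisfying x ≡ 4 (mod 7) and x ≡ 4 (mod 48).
4

Using Chinese Remainder Theorem:
M = 7 × 48 = 336
M1 = 48, M2 = 7
y1 = 48^(-1) mod 7 = 6
y2 = 7^(-1) mod 48 = 7
x = (4×48×6 + 4×7×7) mod 336 = 4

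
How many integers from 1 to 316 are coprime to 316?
156

316 = 2^2 × 79
φ(n) = n × ∏(1 - 1/p) for each prime p dividing n
φ(316) = 316 × (1 - 1/2) × (1 - 1/79) = 156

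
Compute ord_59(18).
58

59 is prime, so ord(18) divides φ(59) = 58.
Divisors of 58: 1, 2, 29, 58.
Repeated squaring: 18^1 ≡ 18, 18^2 ≡ 29, 18^4 ≡ 15, 18^8 ≡ 48, 18^16 ≡ 3, 18^32 ≡ 9 (mod 59).
Test 18^d mod 59 for each divisor d in increasing order:
18^1 ≡ 18
18^2 ≡ 29
18^29 = 18^16·18^8·18^4·18^1 ≡ 58
18^58 = 18^32·18^16·18^8·18^2 ≡ 1  ← first divisor giving 1
The order is 58.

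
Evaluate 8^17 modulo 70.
8

Repeated squaring. Binary of 17 = 10001.
8^1 ≡ 8 (mod 70); 8^2 ≡ 64 (mod 70); 8^4 ≡ 36 (mod 70); 8^8 ≡ 36 (mod 70); 8^16 ≡ 36 (mod 70)
8^17 = 8^1 × 8^16 ≡ 8 (mod 70)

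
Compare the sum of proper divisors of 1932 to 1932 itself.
abundant

Proper divisors of 1932: sum = 1 + 2 + 3 + 4 + 6 + 7 + 12 + 14 + ... + 322 + 483 + 644 + 966 (23 divisors) = 3444
Since 3444 > 1932, 1932 is abundant.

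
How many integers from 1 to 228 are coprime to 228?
72

228 = 2^2 × 3 × 19
φ(n) = n × ∏(1 - 1/p) for each prime p dividing n
φ(228) = 228 × (1 - 1/2) × (1 - 1/3) × (1 - 1/19) = 72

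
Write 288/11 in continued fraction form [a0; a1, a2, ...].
[26; 5, 2]

Euclidean algorithm steps:
288 = 26 × 11 + 2
11 = 5 × 2 + 1
2 = 2 × 1 + 0
Continued fraction: [26; 5, 2]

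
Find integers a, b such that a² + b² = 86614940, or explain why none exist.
Not possible

Factorization: 86614940 = 2^2 × 5 × 163^3
By Fermat: n is sum of two squares iff every prime p ≡ 3 (mod 4) appears to even power.
Prime(s) ≡ 3 (mod 4) with odd exponent: [(163, 3)]
Therefore 86614940 cannot be expressed as a² + b².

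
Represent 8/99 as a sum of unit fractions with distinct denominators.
1/13 + 1/258 + 1/110682

Greedy algorithm:
8/99: ceiling(99/8) = 13, use 1/13
5/1287: ceiling(1287/5) = 258, use 1/258
1/110682: ceiling(110682/1) = 110682, use 1/110682
Result: 8/99 = 1/13 + 1/258 + 1/110682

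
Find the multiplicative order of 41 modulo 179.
178

179 is prime, so ord(41) divides φ(179) = 178.
Divisors of 178: 1, 2, 89, 178.
Repeated squaring: 41^1 ≡ 41, 41^2 ≡ 70, 41^4 ≡ 67, 41^8 ≡ 14, 41^16 ≡ 17, 41^32 ≡ 110, 41^64 ≡ 107, 41^128 ≡ 172 (mod 179).
Test 41^d mod 179 for each divisor d in increasing order:
41^1 ≡ 41
41^2 ≡ 70
41^89 = 41^64·41^16·41^8·41^1 ≡ 178
41^178 = 41^128·41^32·41^16·41^2 ≡ 1  ← first divisor giving 1
The order is 178.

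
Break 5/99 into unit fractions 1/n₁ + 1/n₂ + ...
1/20 + 1/1980

Greedy algorithm:
5/99: ceiling(99/5) = 20, use 1/20
1/1980: ceiling(1980/1) = 1980, use 1/1980
Result: 5/99 = 1/20 + 1/1980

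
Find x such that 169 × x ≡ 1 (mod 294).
127

gcd(169, 294) = 1, so the inverse exists.
Extended Euclidean algorithm on (294, 169):
294 = 1 × 169 + 125  ⟹  125 = (1)·294 + (-1)·169
169 = 1 × 125 + 44  ⟹  44 = (-1)·294 + (2)·169
125 = 2 × 44 + 37  ⟹  37 = (3)·294 + (-5)·169
44 = 1 × 37 + 7  ⟹  7 = (-4)·294 + (7)·169
37 = 5 × 7 + 2  ⟹  2 = (23)·294 + (-40)·169
7 = 3 × 2 + 1  ⟹  1 = (-73)·294 + (127)·169
So (127)·169 ≡ 1 (mod 294), i.e. 169^(-1) ≡ 127 (mod 294).
Check: 169 × 127 = 21463 ≡ 1 (mod 294)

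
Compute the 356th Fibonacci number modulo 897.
486

Matrix identity: Q^n = [[F_(n+1), F_n], [F_n, F_(n-1)]] with Q = [[1,1],[1,0]].
n = 356 = 101100100₂. Square-and-multiply, entries mod 897:
Q^1 = [[1,1],[1,0]]
Q^2 = (Q^1)² = [[2,1],[1,1]]
Q^5 = (Q^2)²·Q = [[8,5],[5,3]]
Q^11 = (Q^5)²·Q = [[144,89],[89,55]]
Q^22 = (Q^11)² = [[850,668],[668,182]]
Q^44 = (Q^22)² = [[830,480],[480,350]]
Q^89 = (Q^44)²·Q = [[268,772],[772,393]]
Q^178 = (Q^89)² = [[440,796],[796,541]]
Q^356 = (Q^178)² = [[182,486],[486,593]]
F_356 mod 897 = Q^356[0][1] = 486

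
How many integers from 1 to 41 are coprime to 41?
40

41 = 41
φ(n) = n × ∏(1 - 1/p) for each prime p dividing n
φ(41) = 41 × (1 - 1/41) = 40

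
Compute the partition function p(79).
13848650

p(n) counts ways to write n as a sum of positive integers (order ignored).
Euler's pentagonal recurrence: p(k) = p(k-1) + p(k-2) - p(k-5) - p(k-7) + p(k-12) + p(k-15) - ... (offsets j(3j∓1)/2, signs ++--, p(0)=1, p(<0)=0).
DP table for k = 0..78: p(0)=1, p(1)=1, p(2)=2, p(3)=3, p(4)=5, p(5)=7, p(6)=11, p(7)=15, p(8)=22, p(9)=30, p(10)=42, p(11)=56, p(12)=77, p(13)=101, p(14)=135, p(15)=176, p(16)=231, p(17)=297, p(18)=385, p(19)=490, p(20)=627, p(21)=792, p(22)=1002, p(23)=1255, p(24)=1575, p(25)=1958, p(26)=2436, p(27)=3010, p(28)=3718, p(29)=4565, p(30)=5604, p(31)=6842, p(32)=8349, p(33)=10143, p(34)=12310, p(35)=14883, p(36)=17977, p(37)=21637, p(38)=26015, p(39)=31185, p(40)=37338, p(41)=44583, p(42)=53174, p(43)=63261, p(44)=75175, p(45)=89134, p(46)=105558, p(47)=124754, p(48)=147273, p(49)=173525, p(50)=204226, p(51)=239943, p(52)=281589, p(53)=329931, p(54)=386155, p(55)=451276, p(56)=526823, p(57)=614154, p(58)=715220, p(59)=831820, p(60)=966467, p(61)=1121505, p(62)=1300156, p(63)=1505499, p(64)=1741630, p(65)=2012558, p(66)=2323520, p(67)=2679689, p(68)=3087735, p(69)=3554345, p(70)=4087968, p(71)=4697205, p(72)=5392783, p(73)=6185689, p(74)=7089500, p(75)=8118264, p(76)=9289091, p(77)=10619863, p(78)=12132164.
Final step: p(79) = p(78) + p(77) - p(74) - p(72) + p(67) + p(64) - p(57) - p(53) + p(44) + p(39) - p(28) - p(22) + p(9) + p(2)
= 12132164 + 10619863 - 7089500 - 5392783 + 2679689 + 1741630 - 614154 - 329931 + 75175 + 31185 - 3718 - 1002 + 30 + 2
= 13848650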